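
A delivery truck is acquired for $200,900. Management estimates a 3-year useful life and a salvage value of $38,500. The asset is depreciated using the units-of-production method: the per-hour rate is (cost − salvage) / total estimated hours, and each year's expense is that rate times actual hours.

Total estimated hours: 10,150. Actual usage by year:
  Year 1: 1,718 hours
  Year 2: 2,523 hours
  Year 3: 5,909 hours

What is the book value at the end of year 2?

Depreciable base = $200,900 − $38,500 = $162,400.
Rate = $162,400 / 10,150 hours = $16 per hour.
Year 1: 1,718 × $16 = $27,488. Book value $173,412.
Year 2: 2,523 × $16 = $40,368. Book value $133,044.

$133,044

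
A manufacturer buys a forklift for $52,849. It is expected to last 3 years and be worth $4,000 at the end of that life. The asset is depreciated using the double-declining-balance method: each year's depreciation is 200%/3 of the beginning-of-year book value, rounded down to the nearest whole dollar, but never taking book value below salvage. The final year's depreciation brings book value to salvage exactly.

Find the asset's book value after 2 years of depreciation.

Depreciable base = $52,849 − $4,000 = $48,849.
Year 1: ⌊$52,849 × 200%/3⌋ = $35,232. Book value $17,617.
Year 2: ⌊$17,617 × 200%/3⌋ = $11,744. Book value $5,873.

$5,873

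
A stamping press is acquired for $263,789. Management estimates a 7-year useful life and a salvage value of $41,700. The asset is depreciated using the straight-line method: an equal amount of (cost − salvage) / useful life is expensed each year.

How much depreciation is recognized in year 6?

$31,727

Depreciable base = $263,789 − $41,700 = $222,089.
Annual expense = $222,089 / 7 = $31,727.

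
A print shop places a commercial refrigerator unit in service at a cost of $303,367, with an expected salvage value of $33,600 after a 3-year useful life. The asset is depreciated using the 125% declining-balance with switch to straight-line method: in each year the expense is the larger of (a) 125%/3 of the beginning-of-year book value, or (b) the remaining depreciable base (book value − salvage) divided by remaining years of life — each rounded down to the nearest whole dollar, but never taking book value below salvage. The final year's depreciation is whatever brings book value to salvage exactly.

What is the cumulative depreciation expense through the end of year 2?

Depreciable base = $303,367 − $33,600 = $269,767.
Year 1: DB = ⌊$303,367 × 125%/3⌋ = $126,402; SL = ⌊$269,767/3⌋ = $89,922 → take DB $126,402. Book value $176,965.
Year 2: DB = ⌊$176,965 × 125%/3⌋ = $73,735; SL = ⌊$143,365/2⌋ = $71,682 → take DB $73,735. Book value $103,230.
Accumulated through year 2 = $303,367 − $103,230 = $200,137.

$200,137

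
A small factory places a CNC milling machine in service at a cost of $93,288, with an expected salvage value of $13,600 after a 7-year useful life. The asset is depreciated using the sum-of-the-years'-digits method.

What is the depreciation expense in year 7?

Depreciable base = $93,288 − $13,600 = $79,688.
Sum of the years' digits = 7+6+5+4+3+2+1 = 28.
Year 1: $79,688 × 7/28 = $19,922. Book value $73,366.
Year 2: $79,688 × 6/28 = $17,076. Book value $56,290.
Year 3: $79,688 × 5/28 = $14,230. Book value $42,060.
Year 4: $79,688 × 4/28 = $11,384. Book value $30,676.
Year 5: $79,688 × 3/28 = $8,538. Book value $22,138.
Year 6: $79,688 × 2/28 = $5,692. Book value $16,446.
Year 7: $79,688 × 1/28 = $2,846. Book value $13,600.

$2,846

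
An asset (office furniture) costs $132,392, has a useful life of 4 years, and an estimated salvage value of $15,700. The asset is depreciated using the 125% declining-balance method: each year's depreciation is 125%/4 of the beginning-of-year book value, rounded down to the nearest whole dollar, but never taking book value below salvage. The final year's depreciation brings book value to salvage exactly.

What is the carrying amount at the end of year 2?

$62,577

Depreciable base = $132,392 − $15,700 = $116,692.
Year 1: ⌊$132,392 × 125%/4⌋ = $41,372. Book value $91,020.
Year 2: ⌊$91,020 × 125%/4⌋ = $28,443. Book value $62,577.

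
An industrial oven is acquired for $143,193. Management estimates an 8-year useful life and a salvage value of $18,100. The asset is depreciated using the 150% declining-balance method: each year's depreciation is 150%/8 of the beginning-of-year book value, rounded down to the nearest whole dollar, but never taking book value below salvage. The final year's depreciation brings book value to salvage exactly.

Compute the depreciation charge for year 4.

$14,401

Depreciable base = $143,193 − $18,100 = $125,093.
Year 1: ⌊$143,193 × 150%/8⌋ = $26,848. Book value $116,345.
Year 2: ⌊$116,345 × 150%/8⌋ = $21,814. Book value $94,531.
Year 3: ⌊$94,531 × 150%/8⌋ = $17,724. Book value $76,807.
Year 4: ⌊$76,807 × 150%/8⌋ = $14,401. Book value $62,406.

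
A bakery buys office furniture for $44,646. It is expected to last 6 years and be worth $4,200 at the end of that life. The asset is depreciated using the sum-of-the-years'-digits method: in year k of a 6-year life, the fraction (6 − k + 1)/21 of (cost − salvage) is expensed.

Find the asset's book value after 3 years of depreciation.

$15,756

Depreciable base = $44,646 − $4,200 = $40,446.
Sum of the years' digits = 6+5+4+3+2+1 = 21.
Year 1: $40,446 × 6/21 = $11,556. Book value $33,090.
Year 2: $40,446 × 5/21 = $9,630. Book value $23,460.
Year 3: $40,446 × 4/21 = $7,704. Book value $15,756.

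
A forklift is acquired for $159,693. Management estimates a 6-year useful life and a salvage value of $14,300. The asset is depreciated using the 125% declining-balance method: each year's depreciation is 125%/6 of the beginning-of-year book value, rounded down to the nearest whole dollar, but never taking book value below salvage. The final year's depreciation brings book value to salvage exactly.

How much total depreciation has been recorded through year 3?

Depreciable base = $159,693 − $14,300 = $145,393.
Year 1: ⌊$159,693 × 125%/6⌋ = $33,269. Book value $126,424.
Year 2: ⌊$126,424 × 125%/6⌋ = $26,338. Book value $100,086.
Year 3: ⌊$100,086 × 125%/6⌋ = $20,851. Book value $79,235.
Accumulated through year 3 = $159,693 − $79,235 = $80,458.

$80,458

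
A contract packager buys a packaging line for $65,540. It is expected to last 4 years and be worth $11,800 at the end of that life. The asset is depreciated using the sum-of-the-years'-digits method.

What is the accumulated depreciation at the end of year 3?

$48,366

Depreciable base = $65,540 − $11,800 = $53,740.
Sum of the years' digits = 4+3+2+1 = 10.
Year 1: $53,740 × 4/10 = $21,496. Book value $44,044.
Year 2: $53,740 × 3/10 = $16,122. Book value $27,922.
Year 3: $53,740 × 2/10 = $10,748. Book value $17,174.
Accumulated through year 3 = $65,540 − $17,174 = $48,366.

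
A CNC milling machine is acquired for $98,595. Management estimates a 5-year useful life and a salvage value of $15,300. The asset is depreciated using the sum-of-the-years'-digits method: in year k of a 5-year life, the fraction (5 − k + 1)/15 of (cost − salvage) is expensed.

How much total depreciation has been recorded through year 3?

$66,636

Depreciable base = $98,595 − $15,300 = $83,295.
Sum of the years' digits = 5+4+3+2+1 = 15.
Year 1: $83,295 × 5/15 = $27,765. Book value $70,830.
Year 2: $83,295 × 4/15 = $22,212. Book value $48,618.
Year 3: $83,295 × 3/15 = $16,659. Book value $31,959.
Accumulated through year 3 = $98,595 − $31,959 = $66,636.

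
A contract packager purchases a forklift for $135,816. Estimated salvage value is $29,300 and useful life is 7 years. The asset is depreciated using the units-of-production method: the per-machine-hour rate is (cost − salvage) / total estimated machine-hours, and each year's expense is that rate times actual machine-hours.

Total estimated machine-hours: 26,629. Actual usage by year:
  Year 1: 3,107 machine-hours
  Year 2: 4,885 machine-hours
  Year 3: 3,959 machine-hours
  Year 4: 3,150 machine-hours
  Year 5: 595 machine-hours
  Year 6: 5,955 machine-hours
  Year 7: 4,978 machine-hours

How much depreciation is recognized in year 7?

Depreciable base = $135,816 − $29,300 = $106,516.
Rate = $106,516 / 26,629 machine-hours = $4 per machine-hour.
Year 1: 3,107 × $4 = $12,428. Book value $123,388.
Year 2: 4,885 × $4 = $19,540. Book value $103,848.
Year 3: 3,959 × $4 = $15,836. Book value $88,012.
Year 4: 3,150 × $4 = $12,600. Book value $75,412.
Year 5: 595 × $4 = $2,380. Book value $73,032.
Year 6: 5,955 × $4 = $23,820. Book value $49,212.
Year 7: 4,978 × $4 = $19,912. Book value $29,300.

$19,912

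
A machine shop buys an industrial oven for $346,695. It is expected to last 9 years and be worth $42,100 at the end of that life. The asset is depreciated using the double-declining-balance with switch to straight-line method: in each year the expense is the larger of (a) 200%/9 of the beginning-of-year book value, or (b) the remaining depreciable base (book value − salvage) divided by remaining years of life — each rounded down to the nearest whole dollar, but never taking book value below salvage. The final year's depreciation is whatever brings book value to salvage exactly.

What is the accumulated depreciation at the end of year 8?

$300,264

Depreciable base = $346,695 − $42,100 = $304,595.
Year 1: DB = ⌊$346,695 × 200%/9⌋ = $77,043; SL = ⌊$304,595/9⌋ = $33,843 → take DB $77,043. Book value $269,652.
Year 2: DB = ⌊$269,652 × 200%/9⌋ = $59,922; SL = ⌊$227,552/8⌋ = $28,444 → take DB $59,922. Book value $209,730.
Year 3: DB = ⌊$209,730 × 200%/9⌋ = $46,606; SL = ⌊$167,630/7⌋ = $23,947 → take DB $46,606. Book value $163,124.
Year 4: DB = ⌊$163,124 × 200%/9⌋ = $36,249; SL = ⌊$121,024/6⌋ = $20,170 → take DB $36,249. Book value $126,875.
Year 5: DB = ⌊$126,875 × 200%/9⌋ = $28,194; SL = ⌊$84,775/5⌋ = $16,955 → take DB $28,194. Book value $98,681.
Year 6: DB = ⌊$98,681 × 200%/9⌋ = $21,929; SL = ⌊$56,581/4⌋ = $14,145 → take DB $21,929. Book value $76,752.
Year 7: DB = ⌊$76,752 × 200%/9⌋ = $17,056; SL = ⌊$34,652/3⌋ = $11,550 → take DB $17,056. Book value $59,696.
Year 8: DB = ⌊$59,696 × 200%/9⌋ = $13,265; SL = ⌊$17,596/2⌋ = $8,798 → take DB $13,265. Book value $46,431.
Accumulated through year 8 = $346,695 − $46,431 = $300,264.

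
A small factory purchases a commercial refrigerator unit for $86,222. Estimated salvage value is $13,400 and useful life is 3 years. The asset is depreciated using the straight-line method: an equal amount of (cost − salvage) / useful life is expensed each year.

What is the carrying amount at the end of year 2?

Depreciable base = $86,222 − $13,400 = $72,822.
Annual expense = $72,822 / 3 = $24,274.
End of year 1: book value $61,948.
End of year 2: book value $37,674.

$37,674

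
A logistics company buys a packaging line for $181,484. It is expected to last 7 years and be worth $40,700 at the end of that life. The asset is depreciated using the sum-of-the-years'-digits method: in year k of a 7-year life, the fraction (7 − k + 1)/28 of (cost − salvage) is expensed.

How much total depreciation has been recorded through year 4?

Depreciable base = $181,484 − $40,700 = $140,784.
Sum of the years' digits = 7+6+5+4+3+2+1 = 28.
Year 1: $140,784 × 7/28 = $35,196. Book value $146,288.
Year 2: $140,784 × 6/28 = $30,168. Book value $116,120.
Year 3: $140,784 × 5/28 = $25,140. Book value $90,980.
Year 4: $140,784 × 4/28 = $20,112. Book value $70,868.
Accumulated through year 4 = $181,484 − $70,868 = $110,616.

$110,616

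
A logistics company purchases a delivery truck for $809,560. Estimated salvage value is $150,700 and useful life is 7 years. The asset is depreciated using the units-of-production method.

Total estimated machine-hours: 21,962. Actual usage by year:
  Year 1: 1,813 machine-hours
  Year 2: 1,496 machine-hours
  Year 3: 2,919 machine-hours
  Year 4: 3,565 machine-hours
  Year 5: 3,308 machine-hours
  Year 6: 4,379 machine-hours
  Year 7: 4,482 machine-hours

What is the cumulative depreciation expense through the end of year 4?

Depreciable base = $809,560 − $150,700 = $658,860.
Rate = $658,860 / 21,962 machine-hours = $30 per machine-hour.
Year 1: 1,813 × $30 = $54,390. Book value $755,170.
Year 2: 1,496 × $30 = $44,880. Book value $710,290.
Year 3: 2,919 × $30 = $87,570. Book value $622,720.
Year 4: 3,565 × $30 = $106,950. Book value $515,770.
Accumulated through year 4 = $809,560 − $515,770 = $293,790.

$293,790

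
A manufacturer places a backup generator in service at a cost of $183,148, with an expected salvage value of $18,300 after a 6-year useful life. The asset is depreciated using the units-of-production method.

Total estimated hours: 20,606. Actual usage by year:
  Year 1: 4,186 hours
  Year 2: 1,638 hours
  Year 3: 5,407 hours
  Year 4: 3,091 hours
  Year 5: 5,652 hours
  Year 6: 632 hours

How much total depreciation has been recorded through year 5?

Depreciable base = $183,148 − $18,300 = $164,848.
Rate = $164,848 / 20,606 hours = $8 per hour.
Year 1: 4,186 × $8 = $33,488. Book value $149,660.
Year 2: 1,638 × $8 = $13,104. Book value $136,556.
Year 3: 5,407 × $8 = $43,256. Book value $93,300.
Year 4: 3,091 × $8 = $24,728. Book value $68,572.
Year 5: 5,652 × $8 = $45,216. Book value $23,356.
Accumulated through year 5 = $183,148 − $23,356 = $159,792.

$159,792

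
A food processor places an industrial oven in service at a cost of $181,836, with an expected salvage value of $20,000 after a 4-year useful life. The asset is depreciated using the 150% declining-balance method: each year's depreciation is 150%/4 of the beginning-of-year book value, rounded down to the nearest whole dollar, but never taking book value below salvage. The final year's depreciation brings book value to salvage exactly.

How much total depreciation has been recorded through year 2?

Depreciable base = $181,836 − $20,000 = $161,836.
Year 1: ⌊$181,836 × 150%/4⌋ = $68,188. Book value $113,648.
Year 2: ⌊$113,648 × 150%/4⌋ = $42,618. Book value $71,030.
Accumulated through year 2 = $181,836 − $71,030 = $110,806.

$110,806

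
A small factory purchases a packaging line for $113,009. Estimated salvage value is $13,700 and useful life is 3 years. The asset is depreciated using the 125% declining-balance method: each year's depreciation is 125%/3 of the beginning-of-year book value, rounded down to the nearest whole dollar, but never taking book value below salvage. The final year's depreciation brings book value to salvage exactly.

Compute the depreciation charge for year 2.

$27,467

Depreciable base = $113,009 − $13,700 = $99,309.
Year 1: ⌊$113,009 × 125%/3⌋ = $47,087. Book value $65,922.
Year 2: ⌊$65,922 × 125%/3⌋ = $27,467. Book value $38,455.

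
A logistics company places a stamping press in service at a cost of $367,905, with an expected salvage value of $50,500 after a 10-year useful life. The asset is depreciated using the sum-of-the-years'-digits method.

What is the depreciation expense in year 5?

$34,626

Depreciable base = $367,905 − $50,500 = $317,405.
Sum of the years' digits = 10+9+8+7+6+5+4+3+2+1 = 55.
Year 1: $317,405 × 10/55 = $57,710. Book value $310,195.
Year 2: $317,405 × 9/55 = $51,939. Book value $258,256.
Year 3: $317,405 × 8/55 = $46,168. Book value $212,088.
Year 4: $317,405 × 7/55 = $40,397. Book value $171,691.
Year 5: $317,405 × 6/55 = $34,626. Book value $137,065.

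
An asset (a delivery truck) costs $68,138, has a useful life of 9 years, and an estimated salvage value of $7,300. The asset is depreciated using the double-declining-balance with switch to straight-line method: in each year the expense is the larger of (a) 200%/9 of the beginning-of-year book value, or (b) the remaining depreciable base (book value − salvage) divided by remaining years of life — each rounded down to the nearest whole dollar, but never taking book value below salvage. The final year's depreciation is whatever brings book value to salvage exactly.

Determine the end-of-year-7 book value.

$11,733

Depreciable base = $68,138 − $7,300 = $60,838.
Year 1: DB = ⌊$68,138 × 200%/9⌋ = $15,141; SL = ⌊$60,838/9⌋ = $6,759 → take DB $15,141. Book value $52,997.
Year 2: DB = ⌊$52,997 × 200%/9⌋ = $11,777; SL = ⌊$45,697/8⌋ = $5,712 → take DB $11,777. Book value $41,220.
Year 3: DB = ⌊$41,220 × 200%/9⌋ = $9,160; SL = ⌊$33,920/7⌋ = $4,845 → take DB $9,160. Book value $32,060.
Year 4: DB = ⌊$32,060 × 200%/9⌋ = $7,124; SL = ⌊$24,760/6⌋ = $4,126 → take DB $7,124. Book value $24,936.
Year 5: DB = ⌊$24,936 × 200%/9⌋ = $5,541; SL = ⌊$17,636/5⌋ = $3,527 → take DB $5,541. Book value $19,395.
Year 6: DB = ⌊$19,395 × 200%/9⌋ = $4,310; SL = ⌊$12,095/4⌋ = $3,023 → take DB $4,310. Book value $15,085.
Year 7: DB = ⌊$15,085 × 200%/9⌋ = $3,352; SL = ⌊$7,785/3⌋ = $2,595 → take DB $3,352. Book value $11,733.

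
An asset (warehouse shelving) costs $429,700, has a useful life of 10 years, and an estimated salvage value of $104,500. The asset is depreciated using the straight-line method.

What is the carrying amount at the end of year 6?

Depreciable base = $429,700 − $104,500 = $325,200.
Annual expense = $325,200 / 10 = $32,520.
End of year 1: book value $397,180.
End of year 2: book value $364,660.
End of year 3: book value $332,140.
End of year 4: book value $299,620.
End of year 5: book value $267,100.
End of year 6: book value $234,580.

$234,580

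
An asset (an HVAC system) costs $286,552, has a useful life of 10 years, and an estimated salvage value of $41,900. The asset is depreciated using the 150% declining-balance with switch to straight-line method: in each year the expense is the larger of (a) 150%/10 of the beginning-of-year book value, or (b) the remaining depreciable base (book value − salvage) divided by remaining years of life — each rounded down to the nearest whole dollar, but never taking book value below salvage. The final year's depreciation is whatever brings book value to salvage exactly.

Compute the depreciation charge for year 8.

$16,544

Depreciable base = $286,552 − $41,900 = $244,652.
Year 1: DB = ⌊$286,552 × 150%/10⌋ = $42,982; SL = ⌊$244,652/10⌋ = $24,465 → take DB $42,982. Book value $243,570.
Year 2: DB = ⌊$243,570 × 150%/10⌋ = $36,535; SL = ⌊$201,670/9⌋ = $22,407 → take DB $36,535. Book value $207,035.
Year 3: DB = ⌊$207,035 × 150%/10⌋ = $31,055; SL = ⌊$165,135/8⌋ = $20,641 → take DB $31,055. Book value $175,980.
Year 4: DB = ⌊$175,980 × 150%/10⌋ = $26,397; SL = ⌊$134,080/7⌋ = $19,154 → take DB $26,397. Book value $149,583.
Year 5: DB = ⌊$149,583 × 150%/10⌋ = $22,437; SL = ⌊$107,683/6⌋ = $17,947 → take DB $22,437. Book value $127,146.
Year 6: DB = ⌊$127,146 × 150%/10⌋ = $19,071; SL = ⌊$85,246/5⌋ = $17,049 → take DB $19,071. Book value $108,075.
Year 7: DB = ⌊$108,075 × 150%/10⌋ = $16,211; SL = ⌊$66,175/4⌋ = $16,543 → take SL $16,543. Book value $91,532.
Year 8: DB = ⌊$91,532 × 150%/10⌋ = $13,729; SL = ⌊$49,632/3⌋ = $16,544 → take SL $16,544. Book value $74,988.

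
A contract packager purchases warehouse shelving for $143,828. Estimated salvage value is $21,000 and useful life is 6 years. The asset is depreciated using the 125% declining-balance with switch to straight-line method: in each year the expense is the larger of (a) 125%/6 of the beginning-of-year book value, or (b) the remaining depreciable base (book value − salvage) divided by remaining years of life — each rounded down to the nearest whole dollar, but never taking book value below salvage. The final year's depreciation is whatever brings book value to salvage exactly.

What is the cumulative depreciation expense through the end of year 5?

Depreciable base = $143,828 − $21,000 = $122,828.
Year 1: DB = ⌊$143,828 × 125%/6⌋ = $29,964; SL = ⌊$122,828/6⌋ = $20,471 → take DB $29,964. Book value $113,864.
Year 2: DB = ⌊$113,864 × 125%/6⌋ = $23,721; SL = ⌊$92,864/5⌋ = $18,572 → take DB $23,721. Book value $90,143.
Year 3: DB = ⌊$90,143 × 125%/6⌋ = $18,779; SL = ⌊$69,143/4⌋ = $17,285 → take DB $18,779. Book value $71,364.
Year 4: DB = ⌊$71,364 × 125%/6⌋ = $14,867; SL = ⌊$50,364/3⌋ = $16,788 → take SL $16,788. Book value $54,576.
Year 5: DB = ⌊$54,576 × 125%/6⌋ = $11,370; SL = ⌊$33,576/2⌋ = $16,788 → take SL $16,788. Book value $37,788.
Accumulated through year 5 = $143,828 − $37,788 = $106,040.

$106,040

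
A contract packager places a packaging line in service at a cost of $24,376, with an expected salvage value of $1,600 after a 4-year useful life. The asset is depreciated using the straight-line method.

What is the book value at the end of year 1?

$18,682

Depreciable base = $24,376 − $1,600 = $22,776.
Annual expense = $22,776 / 4 = $5,694.
End of year 1: book value $18,682.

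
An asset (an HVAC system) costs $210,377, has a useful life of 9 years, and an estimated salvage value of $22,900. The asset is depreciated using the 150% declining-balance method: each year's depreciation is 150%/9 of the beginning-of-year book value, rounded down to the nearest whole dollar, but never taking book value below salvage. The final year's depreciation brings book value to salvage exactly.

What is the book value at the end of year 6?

Depreciable base = $210,377 − $22,900 = $187,477.
Year 1: ⌊$210,377 × 150%/9⌋ = $35,062. Book value $175,315.
Year 2: ⌊$175,315 × 150%/9⌋ = $29,219. Book value $146,096.
Year 3: ⌊$146,096 × 150%/9⌋ = $24,349. Book value $121,747.
Year 4: ⌊$121,747 × 150%/9⌋ = $20,291. Book value $101,456.
Year 5: ⌊$101,456 × 150%/9⌋ = $16,909. Book value $84,547.
Year 6: ⌊$84,547 × 150%/9⌋ = $14,091. Book value $70,456.

$70,456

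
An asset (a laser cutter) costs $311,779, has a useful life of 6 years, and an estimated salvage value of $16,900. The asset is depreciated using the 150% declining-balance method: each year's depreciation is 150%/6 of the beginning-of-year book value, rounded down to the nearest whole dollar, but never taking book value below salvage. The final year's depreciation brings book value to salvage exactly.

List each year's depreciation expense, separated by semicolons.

$77,944; $58,458; $43,844; $32,883; $24,662; $57,088

Depreciable base = $311,779 − $16,900 = $294,879.
Year 1: ⌊$311,779 × 150%/6⌋ = $77,944. Book value $233,835.
Year 2: ⌊$233,835 × 150%/6⌋ = $58,458. Book value $175,377.
Year 3: ⌊$175,377 × 150%/6⌋ = $43,844. Book value $131,533.
Year 4: ⌊$131,533 × 150%/6⌋ = $32,883. Book value $98,650.
Year 5: ⌊$98,650 × 150%/6⌋ = $24,662. Book value $73,988.
Year 6 (final): $73,988 − $16,900 = $57,088. Book value $16,900.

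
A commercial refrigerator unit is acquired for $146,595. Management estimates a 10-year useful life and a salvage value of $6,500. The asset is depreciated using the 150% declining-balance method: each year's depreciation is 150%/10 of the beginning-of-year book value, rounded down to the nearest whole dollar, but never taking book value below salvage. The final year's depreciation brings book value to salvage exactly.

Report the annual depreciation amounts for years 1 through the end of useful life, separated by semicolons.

$21,989; $18,690; $15,887; $13,504; $11,478; $9,757; $8,293; $7,049; $5,992; $27,456

Depreciable base = $146,595 − $6,500 = $140,095.
Year 1: ⌊$146,595 × 150%/10⌋ = $21,989. Book value $124,606.
Year 2: ⌊$124,606 × 150%/10⌋ = $18,690. Book value $105,916.
Year 3: ⌊$105,916 × 150%/10⌋ = $15,887. Book value $90,029.
Year 4: ⌊$90,029 × 150%/10⌋ = $13,504. Book value $76,525.
Year 5: ⌊$76,525 × 150%/10⌋ = $11,478. Book value $65,047.
Year 6: ⌊$65,047 × 150%/10⌋ = $9,757. Book value $55,290.
Year 7: ⌊$55,290 × 150%/10⌋ = $8,293. Book value $46,997.
Year 8: ⌊$46,997 × 150%/10⌋ = $7,049. Book value $39,948.
Year 9: ⌊$39,948 × 150%/10⌋ = $5,992. Book value $33,956.
Year 10 (final): $33,956 − $6,500 = $27,456. Book value $6,500.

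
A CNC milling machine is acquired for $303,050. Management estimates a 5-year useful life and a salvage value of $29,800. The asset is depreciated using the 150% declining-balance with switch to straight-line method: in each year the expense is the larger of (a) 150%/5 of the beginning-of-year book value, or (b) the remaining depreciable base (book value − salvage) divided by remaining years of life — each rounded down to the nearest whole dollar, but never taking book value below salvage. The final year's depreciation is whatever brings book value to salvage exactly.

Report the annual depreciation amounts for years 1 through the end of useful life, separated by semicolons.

$90,915; $63,640; $44,548; $37,073; $37,074

Depreciable base = $303,050 − $29,800 = $273,250.
Year 1: DB = ⌊$303,050 × 150%/5⌋ = $90,915; SL = ⌊$273,250/5⌋ = $54,650 → take DB $90,915. Book value $212,135.
Year 2: DB = ⌊$212,135 × 150%/5⌋ = $63,640; SL = ⌊$182,335/4⌋ = $45,583 → take DB $63,640. Book value $148,495.
Year 3: DB = ⌊$148,495 × 150%/5⌋ = $44,548; SL = ⌊$118,695/3⌋ = $39,565 → take DB $44,548. Book value $103,947.
Year 4: DB = ⌊$103,947 × 150%/5⌋ = $31,184; SL = ⌊$74,147/2⌋ = $37,073 → take SL $37,073. Book value $66,874.
Year 5 (final): $66,874 − $29,800 = $37,074. Book value $29,800.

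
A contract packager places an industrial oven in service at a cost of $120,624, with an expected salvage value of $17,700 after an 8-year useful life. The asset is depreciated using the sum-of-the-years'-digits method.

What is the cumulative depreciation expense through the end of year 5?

Depreciable base = $120,624 − $17,700 = $102,924.
Sum of the years' digits = 8+7+6+5+4+3+2+1 = 36.
Year 1: $102,924 × 8/36 = $22,872. Book value $97,752.
Year 2: $102,924 × 7/36 = $20,013. Book value $77,739.
Year 3: $102,924 × 6/36 = $17,154. Book value $60,585.
Year 4: $102,924 × 5/36 = $14,295. Book value $46,290.
Year 5: $102,924 × 4/36 = $11,436. Book value $34,854.
Accumulated through year 5 = $120,624 − $34,854 = $85,770.

$85,770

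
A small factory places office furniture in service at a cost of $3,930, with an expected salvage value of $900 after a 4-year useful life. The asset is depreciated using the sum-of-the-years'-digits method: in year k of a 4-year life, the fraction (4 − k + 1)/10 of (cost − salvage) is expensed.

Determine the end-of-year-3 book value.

Depreciable base = $3,930 − $900 = $3,030.
Sum of the years' digits = 4+3+2+1 = 10.
Year 1: $3,030 × 4/10 = $1,212. Book value $2,718.
Year 2: $3,030 × 3/10 = $909. Book value $1,809.
Year 3: $3,030 × 2/10 = $606. Book value $1,203.

$1,203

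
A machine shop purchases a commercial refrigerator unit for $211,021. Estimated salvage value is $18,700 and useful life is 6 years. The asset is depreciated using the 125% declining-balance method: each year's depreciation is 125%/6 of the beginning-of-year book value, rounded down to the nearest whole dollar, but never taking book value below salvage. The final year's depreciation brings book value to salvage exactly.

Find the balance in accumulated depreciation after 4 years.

Depreciable base = $211,021 − $18,700 = $192,321.
Year 1: ⌊$211,021 × 125%/6⌋ = $43,962. Book value $167,059.
Year 2: ⌊$167,059 × 125%/6⌋ = $34,803. Book value $132,256.
Year 3: ⌊$132,256 × 125%/6⌋ = $27,553. Book value $104,703.
Year 4: ⌊$104,703 × 125%/6⌋ = $21,813. Book value $82,890.
Accumulated through year 4 = $211,021 − $82,890 = $128,131.

$128,131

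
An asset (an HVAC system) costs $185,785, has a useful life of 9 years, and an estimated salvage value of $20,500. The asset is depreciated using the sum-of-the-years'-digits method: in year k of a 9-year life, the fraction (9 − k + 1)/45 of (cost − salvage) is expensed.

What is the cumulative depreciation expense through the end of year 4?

$110,190

Depreciable base = $185,785 − $20,500 = $165,285.
Sum of the years' digits = 9+8+7+6+5+4+3+2+1 = 45.
Year 1: $165,285 × 9/45 = $33,057. Book value $152,728.
Year 2: $165,285 × 8/45 = $29,384. Book value $123,344.
Year 3: $165,285 × 7/45 = $25,711. Book value $97,633.
Year 4: $165,285 × 6/45 = $22,038. Book value $75,595.
Accumulated through year 4 = $185,785 − $75,595 = $110,190.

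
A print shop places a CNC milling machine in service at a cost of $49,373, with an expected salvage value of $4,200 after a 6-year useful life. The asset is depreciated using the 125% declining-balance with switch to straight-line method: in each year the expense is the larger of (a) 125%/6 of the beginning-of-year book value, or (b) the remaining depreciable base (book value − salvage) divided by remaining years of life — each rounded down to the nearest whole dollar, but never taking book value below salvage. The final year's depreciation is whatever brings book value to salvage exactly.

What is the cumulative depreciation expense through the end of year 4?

Depreciable base = $49,373 − $4,200 = $45,173.
Year 1: DB = ⌊$49,373 × 125%/6⌋ = $10,286; SL = ⌊$45,173/6⌋ = $7,528 → take DB $10,286. Book value $39,087.
Year 2: DB = ⌊$39,087 × 125%/6⌋ = $8,143; SL = ⌊$34,887/5⌋ = $6,977 → take DB $8,143. Book value $30,944.
Year 3: DB = ⌊$30,944 × 125%/6⌋ = $6,446; SL = ⌊$26,744/4⌋ = $6,686 → take SL $6,686. Book value $24,258.
Year 4: DB = ⌊$24,258 × 125%/6⌋ = $5,053; SL = ⌊$20,058/3⌋ = $6,686 → take SL $6,686. Book value $17,572.
Accumulated through year 4 = $49,373 − $17,572 = $31,801.

$31,801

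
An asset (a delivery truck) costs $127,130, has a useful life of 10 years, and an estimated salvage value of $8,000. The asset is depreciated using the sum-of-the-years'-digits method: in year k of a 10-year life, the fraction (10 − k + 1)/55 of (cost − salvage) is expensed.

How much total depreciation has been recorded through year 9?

$116,964

Depreciable base = $127,130 − $8,000 = $119,130.
Sum of the years' digits = 10+9+8+7+6+5+4+3+2+1 = 55.
Year 1: $119,130 × 10/55 = $21,660. Book value $105,470.
Year 2: $119,130 × 9/55 = $19,494. Book value $85,976.
Year 3: $119,130 × 8/55 = $17,328. Book value $68,648.
Year 4: $119,130 × 7/55 = $15,162. Book value $53,486.
Year 5: $119,130 × 6/55 = $12,996. Book value $40,490.
Year 6: $119,130 × 5/55 = $10,830. Book value $29,660.
Year 7: $119,130 × 4/55 = $8,664. Book value $20,996.
Year 8: $119,130 × 3/55 = $6,498. Book value $14,498.
Year 9: $119,130 × 2/55 = $4,332. Book value $10,166.
Accumulated through year 9 = $127,130 − $10,166 = $116,964.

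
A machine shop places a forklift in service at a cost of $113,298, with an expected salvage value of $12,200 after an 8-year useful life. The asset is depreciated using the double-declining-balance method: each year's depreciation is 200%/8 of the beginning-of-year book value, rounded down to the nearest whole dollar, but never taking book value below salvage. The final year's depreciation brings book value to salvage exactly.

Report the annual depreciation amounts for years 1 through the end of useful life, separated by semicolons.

Depreciable base = $113,298 − $12,200 = $101,098.
Year 1: ⌊$113,298 × 200%/8⌋ = $28,324. Book value $84,974.
Year 2: ⌊$84,974 × 200%/8⌋ = $21,243. Book value $63,731.
Year 3: ⌊$63,731 × 200%/8⌋ = $15,932. Book value $47,799.
Year 4: ⌊$47,799 × 200%/8⌋ = $11,949. Book value $35,850.
Year 5: ⌊$35,850 × 200%/8⌋ = $8,962. Book value $26,888.
Year 6: ⌊$26,888 × 200%/8⌋ = $6,722. Book value $20,166.
Year 7: ⌊$20,166 × 200%/8⌋ = $5,041. Book value $15,125.
Year 8 (final): $15,125 − $12,200 = $2,925. Book value $12,200.

$28,324; $21,243; $15,932; $11,949; $8,962; $6,722; $5,041; $2,925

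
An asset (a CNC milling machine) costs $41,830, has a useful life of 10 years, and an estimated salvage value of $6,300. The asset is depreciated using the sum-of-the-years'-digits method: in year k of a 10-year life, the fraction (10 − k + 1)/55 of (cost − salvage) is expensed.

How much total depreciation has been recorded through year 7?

Depreciable base = $41,830 − $6,300 = $35,530.
Sum of the years' digits = 10+9+8+7+6+5+4+3+2+1 = 55.
Year 1: $35,530 × 10/55 = $6,460. Book value $35,370.
Year 2: $35,530 × 9/55 = $5,814. Book value $29,556.
Year 3: $35,530 × 8/55 = $5,168. Book value $24,388.
Year 4: $35,530 × 7/55 = $4,522. Book value $19,866.
Year 5: $35,530 × 6/55 = $3,876. Book value $15,990.
Year 6: $35,530 × 5/55 = $3,230. Book value $12,760.
Year 7: $35,530 × 4/55 = $2,584. Book value $10,176.
Accumulated through year 7 = $41,830 − $10,176 = $31,654.

$31,654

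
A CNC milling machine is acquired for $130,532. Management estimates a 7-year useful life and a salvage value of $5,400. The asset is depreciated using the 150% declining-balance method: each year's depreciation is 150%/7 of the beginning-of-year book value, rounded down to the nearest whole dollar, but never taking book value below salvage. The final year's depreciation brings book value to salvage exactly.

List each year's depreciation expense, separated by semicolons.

Depreciable base = $130,532 − $5,400 = $125,132.
Year 1: ⌊$130,532 × 150%/7⌋ = $27,971. Book value $102,561.
Year 2: ⌊$102,561 × 150%/7⌋ = $21,977. Book value $80,584.
Year 3: ⌊$80,584 × 150%/7⌋ = $17,268. Book value $63,316.
Year 4: ⌊$63,316 × 150%/7⌋ = $13,567. Book value $49,749.
Year 5: ⌊$49,749 × 150%/7⌋ = $10,660. Book value $39,089.
Year 6: ⌊$39,089 × 150%/7⌋ = $8,376. Book value $30,713.
Year 7 (final): $30,713 − $5,400 = $25,313. Book value $5,400.

$27,971; $21,977; $17,268; $13,567; $10,660; $8,376; $25,313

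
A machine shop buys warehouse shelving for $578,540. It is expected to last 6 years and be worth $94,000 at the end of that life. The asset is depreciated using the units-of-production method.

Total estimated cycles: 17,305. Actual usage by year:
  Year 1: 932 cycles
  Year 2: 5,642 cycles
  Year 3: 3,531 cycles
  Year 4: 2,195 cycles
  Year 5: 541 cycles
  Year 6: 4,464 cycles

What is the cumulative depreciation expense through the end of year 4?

$344,400

Depreciable base = $578,540 − $94,000 = $484,540.
Rate = $484,540 / 17,305 cycles = $28 per cycle.
Year 1: 932 × $28 = $26,096. Book value $552,444.
Year 2: 5,642 × $28 = $157,976. Book value $394,468.
Year 3: 3,531 × $28 = $98,868. Book value $295,600.
Year 4: 2,195 × $28 = $61,460. Book value $234,140.
Accumulated through year 4 = $578,540 − $234,140 = $344,400.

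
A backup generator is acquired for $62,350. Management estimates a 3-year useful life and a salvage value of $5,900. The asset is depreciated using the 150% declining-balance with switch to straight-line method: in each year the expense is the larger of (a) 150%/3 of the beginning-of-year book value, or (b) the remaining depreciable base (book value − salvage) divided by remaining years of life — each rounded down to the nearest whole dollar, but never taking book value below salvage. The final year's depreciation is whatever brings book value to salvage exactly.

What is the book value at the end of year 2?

$15,588

Depreciable base = $62,350 − $5,900 = $56,450.
Year 1: DB = ⌊$62,350 × 150%/3⌋ = $31,175; SL = ⌊$56,450/3⌋ = $18,816 → take DB $31,175. Book value $31,175.
Year 2: DB = ⌊$31,175 × 150%/3⌋ = $15,587; SL = ⌊$25,275/2⌋ = $12,637 → take DB $15,587. Book value $15,588.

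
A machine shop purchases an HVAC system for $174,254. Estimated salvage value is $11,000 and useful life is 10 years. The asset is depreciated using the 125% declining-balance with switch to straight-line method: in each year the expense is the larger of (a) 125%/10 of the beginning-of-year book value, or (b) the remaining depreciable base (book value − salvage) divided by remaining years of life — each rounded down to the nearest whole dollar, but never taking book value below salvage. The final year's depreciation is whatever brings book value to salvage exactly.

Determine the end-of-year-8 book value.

Depreciable base = $174,254 − $11,000 = $163,254.
Year 1: DB = ⌊$174,254 × 125%/10⌋ = $21,781; SL = ⌊$163,254/10⌋ = $16,325 → take DB $21,781. Book value $152,473.
Year 2: DB = ⌊$152,473 × 125%/10⌋ = $19,059; SL = ⌊$141,473/9⌋ = $15,719 → take DB $19,059. Book value $133,414.
Year 3: DB = ⌊$133,414 × 125%/10⌋ = $16,676; SL = ⌊$122,414/8⌋ = $15,301 → take DB $16,676. Book value $116,738.
Year 4: DB = ⌊$116,738 × 125%/10⌋ = $14,592; SL = ⌊$105,738/7⌋ = $15,105 → take SL $15,105. Book value $101,633.
Year 5: DB = ⌊$101,633 × 125%/10⌋ = $12,704; SL = ⌊$90,633/6⌋ = $15,105 → take SL $15,105. Book value $86,528.
Year 6: DB = ⌊$86,528 × 125%/10⌋ = $10,816; SL = ⌊$75,528/5⌋ = $15,105 → take SL $15,105. Book value $71,423.
Year 7: DB = ⌊$71,423 × 125%/10⌋ = $8,927; SL = ⌊$60,423/4⌋ = $15,105 → take SL $15,105. Book value $56,318.
Year 8: DB = ⌊$56,318 × 125%/10⌋ = $7,039; SL = ⌊$45,318/3⌋ = $15,106 → take SL $15,106. Book value $41,212.

$41,212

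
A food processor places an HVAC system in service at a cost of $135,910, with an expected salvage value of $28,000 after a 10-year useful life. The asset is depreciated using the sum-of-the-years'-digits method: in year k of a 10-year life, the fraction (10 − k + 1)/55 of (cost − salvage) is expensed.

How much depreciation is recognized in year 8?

Depreciable base = $135,910 − $28,000 = $107,910.
Sum of the years' digits = 10+9+8+7+6+5+4+3+2+1 = 55.
Year 1: $107,910 × 10/55 = $19,620. Book value $116,290.
Year 2: $107,910 × 9/55 = $17,658. Book value $98,632.
Year 3: $107,910 × 8/55 = $15,696. Book value $82,936.
Year 4: $107,910 × 7/55 = $13,734. Book value $69,202.
Year 5: $107,910 × 6/55 = $11,772. Book value $57,430.
Year 6: $107,910 × 5/55 = $9,810. Book value $47,620.
Year 7: $107,910 × 4/55 = $7,848. Book value $39,772.
Year 8: $107,910 × 3/55 = $5,886. Book value $33,886.

$5,886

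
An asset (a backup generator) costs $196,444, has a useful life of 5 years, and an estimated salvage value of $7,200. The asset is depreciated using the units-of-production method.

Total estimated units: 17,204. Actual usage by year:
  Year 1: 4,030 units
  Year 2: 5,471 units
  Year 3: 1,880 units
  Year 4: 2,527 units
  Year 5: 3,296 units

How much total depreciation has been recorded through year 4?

$152,988

Depreciable base = $196,444 − $7,200 = $189,244.
Rate = $189,244 / 17,204 units = $11 per unit.
Year 1: 4,030 × $11 = $44,330. Book value $152,114.
Year 2: 5,471 × $11 = $60,181. Book value $91,933.
Year 3: 1,880 × $11 = $20,680. Book value $71,253.
Year 4: 2,527 × $11 = $27,797. Book value $43,456.
Accumulated through year 4 = $196,444 − $43,456 = $152,988.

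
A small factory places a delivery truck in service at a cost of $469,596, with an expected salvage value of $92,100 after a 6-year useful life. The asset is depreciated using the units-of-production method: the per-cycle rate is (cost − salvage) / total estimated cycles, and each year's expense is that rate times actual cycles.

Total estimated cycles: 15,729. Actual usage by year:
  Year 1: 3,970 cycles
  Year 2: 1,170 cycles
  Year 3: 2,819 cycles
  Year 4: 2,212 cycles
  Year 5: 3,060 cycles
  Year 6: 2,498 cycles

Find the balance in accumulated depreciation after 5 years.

$317,544

Depreciable base = $469,596 − $92,100 = $377,496.
Rate = $377,496 / 15,729 cycles = $24 per cycle.
Year 1: 3,970 × $24 = $95,280. Book value $374,316.
Year 2: 1,170 × $24 = $28,080. Book value $346,236.
Year 3: 2,819 × $24 = $67,656. Book value $278,580.
Year 4: 2,212 × $24 = $53,088. Book value $225,492.
Year 5: 3,060 × $24 = $73,440. Book value $152,052.
Accumulated through year 5 = $469,596 − $152,052 = $317,544.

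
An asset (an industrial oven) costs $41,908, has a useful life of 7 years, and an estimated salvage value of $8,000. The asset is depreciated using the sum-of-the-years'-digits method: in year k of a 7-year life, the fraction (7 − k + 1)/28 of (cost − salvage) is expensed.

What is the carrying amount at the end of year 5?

$11,633

Depreciable base = $41,908 − $8,000 = $33,908.
Sum of the years' digits = 7+6+5+4+3+2+1 = 28.
Year 1: $33,908 × 7/28 = $8,477. Book value $33,431.
Year 2: $33,908 × 6/28 = $7,266. Book value $26,165.
Year 3: $33,908 × 5/28 = $6,055. Book value $20,110.
Year 4: $33,908 × 4/28 = $4,844. Book value $15,266.
Year 5: $33,908 × 3/28 = $3,633. Book value $11,633.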